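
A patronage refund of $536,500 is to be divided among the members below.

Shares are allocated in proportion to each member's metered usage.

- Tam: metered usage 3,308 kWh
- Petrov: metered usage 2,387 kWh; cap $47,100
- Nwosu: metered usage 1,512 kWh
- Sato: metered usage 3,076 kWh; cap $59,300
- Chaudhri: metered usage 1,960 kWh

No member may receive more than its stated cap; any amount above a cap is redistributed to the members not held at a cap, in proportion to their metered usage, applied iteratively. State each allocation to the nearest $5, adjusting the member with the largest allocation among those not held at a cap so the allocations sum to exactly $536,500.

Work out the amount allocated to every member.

Total metered usage = 12,243.
Pro-rata shares before constraints: Tam 144,959.73; Petrov 104,600.63; Nwosu 66,257.29; Sato 134,793.27; Chaudhri 85,889.08.
Held at cap: Petrov ($47,100), Sato ($59,300); balance $430,100 reallocated over remaining metered usage 6,780.
Redistributed shares: Tam 209,848.20 → $209,850; Nwosu 95,916.11 → $95,915; Chaudhri 124,335.69 → $124,335.

Tam: $209,850 | Petrov: $47,100 | Nwosu: $95,915 | Sato: $59,300 | Chaudhri: $124,335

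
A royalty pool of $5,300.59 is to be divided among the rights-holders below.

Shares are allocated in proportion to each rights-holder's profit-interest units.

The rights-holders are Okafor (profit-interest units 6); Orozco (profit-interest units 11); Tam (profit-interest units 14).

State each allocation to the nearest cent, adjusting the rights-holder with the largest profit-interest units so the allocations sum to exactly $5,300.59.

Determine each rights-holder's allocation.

Sum of profit-interest units: 6 + 11 + 14 = 31.
Pro-rata amounts: Okafor 1,025.9206; Orozco 1,880.8545; Tam 2,393.8148.
After rounding (cent): Okafor $1,025.92; Orozco $1,880.85; Tam $2,393.81. Sum = $5,300.58.
Difference $5,300.59 − $5,300.58 = +$0.01 applied to largest profit-interest units (Tam): Tam becomes $2,393.82.

Okafor: $1,025.92; Orozco: $1,880.85; Tam: $2,393.82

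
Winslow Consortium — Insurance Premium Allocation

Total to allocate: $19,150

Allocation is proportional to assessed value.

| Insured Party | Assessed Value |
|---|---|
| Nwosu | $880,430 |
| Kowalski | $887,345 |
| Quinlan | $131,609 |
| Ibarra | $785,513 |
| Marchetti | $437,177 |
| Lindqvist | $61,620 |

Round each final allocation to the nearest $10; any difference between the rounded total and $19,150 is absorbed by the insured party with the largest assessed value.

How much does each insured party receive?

Nwosu: $5,300 | Kowalski: $5,340 | Quinlan: $790 | Ibarra: $4,720 | Marchetti: $2,630 | Lindqvist: $370

Assessed value total: 880,430 + 887,345 + 131,609 + 785,513 + 437,177 + 61,620 = 3,183,694.
Unrounded shares: Nwosu 5,295.81; Kowalski 5,337.40; Quinlan 791.63; Ibarra 4,724.88; Marchetti 2,629.63; Lindqvist 370.65.
Rounded to nearest $10: Nwosu $5,300; Kowalski $5,340; Quinlan $790; Ibarra $4,720; Marchetti $2,630; Lindqvist $370. Sum = $19,150.
Rounded total matches; no reconciliation needed.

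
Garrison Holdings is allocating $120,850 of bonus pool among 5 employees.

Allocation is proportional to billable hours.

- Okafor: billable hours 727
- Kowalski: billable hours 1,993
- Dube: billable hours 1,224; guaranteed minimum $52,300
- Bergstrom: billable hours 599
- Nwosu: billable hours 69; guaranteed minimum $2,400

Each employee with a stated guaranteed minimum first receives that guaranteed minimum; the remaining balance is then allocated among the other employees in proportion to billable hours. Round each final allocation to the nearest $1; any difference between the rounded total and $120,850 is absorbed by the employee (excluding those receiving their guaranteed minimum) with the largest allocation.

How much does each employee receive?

Okafor: $14,490 · Kowalski: $39,722 · Dube: $52,300 · Bergstrom: $11,938 · Nwosu: $2,400

Guaranteed amounts: Dube $52,300; Nwosu $2,400. Balance $66,150.
Balance split over remaining billable hours 3,319: Okafor 14,489.62 → $14,490; Kowalski 39,721.89 → $39,722; Bergstrom 11,938.49 → $11,938.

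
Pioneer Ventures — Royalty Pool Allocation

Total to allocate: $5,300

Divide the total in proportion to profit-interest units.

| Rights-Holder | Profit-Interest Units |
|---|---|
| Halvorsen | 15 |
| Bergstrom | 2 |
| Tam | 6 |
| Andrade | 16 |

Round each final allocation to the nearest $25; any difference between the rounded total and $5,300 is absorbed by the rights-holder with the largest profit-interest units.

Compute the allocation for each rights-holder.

Total profit-interest units = 39.
Pro-rata amounts: Halvorsen 15/39 × $5,300 = 2,038.46; Bergstrom 2/39 × $5,300 = 271.79; Tam 6/39 × $5,300 = 815.38; Andrade 16/39 × $5,300 = 2,174.36.
After rounding ($25): Halvorsen $2,050; Bergstrom $275; Tam $825; Andrade $2,175. Sum = $5,325.
Difference $5,300 − $5,325 = −$25 applied to largest profit-interest units (Andrade): Andrade becomes $2,150.

Halvorsen: $2,050 · Bergstrom: $275 · Tam: $825 · Andrade: $2,150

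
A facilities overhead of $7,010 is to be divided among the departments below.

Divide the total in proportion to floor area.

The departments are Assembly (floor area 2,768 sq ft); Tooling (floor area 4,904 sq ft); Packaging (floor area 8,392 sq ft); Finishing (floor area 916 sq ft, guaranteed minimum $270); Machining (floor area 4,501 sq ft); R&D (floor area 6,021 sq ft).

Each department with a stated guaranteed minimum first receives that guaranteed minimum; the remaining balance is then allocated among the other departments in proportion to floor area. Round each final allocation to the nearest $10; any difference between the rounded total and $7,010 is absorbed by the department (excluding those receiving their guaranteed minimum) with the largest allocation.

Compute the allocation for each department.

Guaranteed amounts: Finishing $270. Residual $6,740.
Residual split over remaining floor area 26,586: Assembly 701.73 → $700; Tooling 1,243.25 → $1,240; Packaging 2,127.51 → $2,130; Machining 1,141.08 → $1,140; R&D 1,526.43 → $1,530.

Assembly: $700 | Tooling: $1,240 | Packaging: $2,130 | Finishing: $270 | Machining: $1,140 | R&D: $1,530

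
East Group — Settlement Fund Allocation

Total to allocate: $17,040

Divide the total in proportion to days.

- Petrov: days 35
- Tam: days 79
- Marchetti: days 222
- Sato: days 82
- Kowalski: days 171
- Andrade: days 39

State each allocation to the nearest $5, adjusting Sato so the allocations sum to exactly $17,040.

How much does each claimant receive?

Combined days = 628.
Raw shares: Petrov 35/628 × $17,040 = 949.68; Tam 79/628 × $17,040 = 2,143.57; Marchetti 222/628 × $17,040 = 6,023.69; Sato 82/628 × $17,040 = 2,224.97; Kowalski 171/628 × $17,040 = 4,639.87; Andrade 39/628 × $17,040 = 1,058.22.
At nearest $5: Petrov $950; Tam $2,145; Marchetti $6,025; Sato $2,225; Kowalski $4,640; Andrade $1,060. Sum = $17,045.
Difference $17,040 − $17,045 = −$5 applied to Sato: Sato becomes $2,220.

Petrov: $950 · Tam: $2,145 · Marchetti: $6,025 · Sato: $2,220 · Kowalski: $4,640 · Andrade: $1,060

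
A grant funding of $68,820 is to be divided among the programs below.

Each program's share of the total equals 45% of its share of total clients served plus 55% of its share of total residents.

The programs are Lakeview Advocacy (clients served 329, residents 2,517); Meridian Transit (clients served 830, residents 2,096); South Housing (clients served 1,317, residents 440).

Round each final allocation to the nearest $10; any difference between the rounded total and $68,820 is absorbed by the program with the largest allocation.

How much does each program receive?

Clients served total 2,476; residents total 5,053.
Blended shares (45% clients served + 55% residents): Lakeview Advocacy 0.3338; Meridian Transit 0.3790; South Housing 0.2873.
Raw shares: Lakeview Advocacy 22,969.36; Meridian Transit 26,082.08; South Housing 19,768.56.
At nearest $10: Lakeview Advocacy $22,970; Meridian Transit $26,080; South Housing $19,770. Sum = $68,820.
No rounding difference to absorb.

Lakeview Advocacy: $22,970 · Meridian Transit: $26,080 · South Housing: $19,770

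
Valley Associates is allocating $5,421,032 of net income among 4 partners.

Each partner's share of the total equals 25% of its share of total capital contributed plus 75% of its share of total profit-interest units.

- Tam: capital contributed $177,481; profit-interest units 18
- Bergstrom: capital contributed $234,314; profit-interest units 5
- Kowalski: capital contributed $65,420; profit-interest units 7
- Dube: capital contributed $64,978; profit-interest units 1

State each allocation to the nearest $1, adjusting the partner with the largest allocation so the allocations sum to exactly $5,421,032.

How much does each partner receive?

Totals — capital contributed 542,193, profit-interest units 31.
Blended shares (25% capital contributed + 75% profit-interest units): Tam 0.5173; Bergstrom 0.2290; Kowalski 0.1995; Dube 0.0542.
Proportional shares: Tam 2,804,401.01; Bergstrom 1,241,457.98; Kowalski 1,081,600.91; Dube 293,572.10.
After rounding ($1): Tam $2,804,401; Bergstrom $1,241,458; Kowalski $1,081,601; Dube $293,572. Sum = $5,421,032.
Rounded total matches; no reconciliation needed.

Tam: $2,804,401 · Bergstrom: $1,241,458 · Kowalski: $1,081,601 · Dube: $293,572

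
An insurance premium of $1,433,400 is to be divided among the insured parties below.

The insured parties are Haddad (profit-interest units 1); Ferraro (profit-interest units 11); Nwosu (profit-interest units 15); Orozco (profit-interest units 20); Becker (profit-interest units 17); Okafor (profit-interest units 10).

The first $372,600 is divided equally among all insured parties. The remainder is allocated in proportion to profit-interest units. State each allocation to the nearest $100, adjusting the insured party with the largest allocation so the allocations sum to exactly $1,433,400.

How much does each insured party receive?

Haddad: $76,400 · Ferraro: $219,800 · Nwosu: $277,100 · Orozco: $348,800 · Becker: $305,800 · Okafor: $205,500

First tranche $372,600 split equally: $62,100 each.
Remainder $1,060,800 by profit-interest units (total 74): Haddad 14,335.14 → $14,300; Ferraro 157,686.49 → $157,700; Nwosu 215,027.03 → $215,000; Orozco 286,702.70 → $286,700; Becker 243,697.30 → $243,700; Okafor 143,351.35 → $143,400.
Totals: Haddad $62,100 + $14,300 = $76,400; Ferraro $62,100 + $157,700 = $219,800; Nwosu $62,100 + $215,000 = $277,100; Orozco $62,100 + $286,700 = $348,800; Becker $62,100 + $243,700 = $305,800; Okafor $62,100 + $143,400 = $205,500.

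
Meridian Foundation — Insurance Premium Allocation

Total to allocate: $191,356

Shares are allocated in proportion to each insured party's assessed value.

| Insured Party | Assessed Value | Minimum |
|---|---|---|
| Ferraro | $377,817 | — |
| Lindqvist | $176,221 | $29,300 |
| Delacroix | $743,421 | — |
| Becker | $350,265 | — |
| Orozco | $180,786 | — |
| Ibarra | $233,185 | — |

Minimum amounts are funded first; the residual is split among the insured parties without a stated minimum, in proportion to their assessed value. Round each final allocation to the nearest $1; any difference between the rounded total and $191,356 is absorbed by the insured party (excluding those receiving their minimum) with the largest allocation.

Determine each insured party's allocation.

Minimums first: Lindqvist $29,300. Residual $162,056.
Residual split over remaining assessed value 1,885,474: Ferraro 32,473.27 → $32,473; Delacroix 63,896.84 → $63,897; Becker 30,105.19 → $30,105; Orozco 15,538.51 → $15,539; Ibarra 20,042.19 → $20,042.

Ferraro: $32,473 | Lindqvist: $29,300 | Delacroix: $63,897 | Becker: $30,105 | Orozco: $15,539 | Ibarra: $20,042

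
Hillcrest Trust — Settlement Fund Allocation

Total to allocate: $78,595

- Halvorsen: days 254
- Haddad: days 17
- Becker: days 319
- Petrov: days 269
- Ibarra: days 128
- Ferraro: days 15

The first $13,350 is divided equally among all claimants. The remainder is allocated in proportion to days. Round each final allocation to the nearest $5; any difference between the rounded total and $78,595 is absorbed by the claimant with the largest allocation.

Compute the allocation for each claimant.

Halvorsen: $18,765; Haddad: $3,330; Becker: $23,000; Petrov: $19,740; Ibarra: $10,560; Ferraro: $3,200

Equal tier: $13,350 ÷ 6 = $2,225 apiece.
Remainder $65,245 by days (total 1,002): Halvorsen 16,539.15 → $16,540; Haddad 1,106.95 → $1,105; Becker 20,771.61 → $20,770; Petrov 17,515.87 → $17,515; Ibarra 8,334.69 → $8,335; Ferraro 976.72 → $975.
Rounding difference +$5 on remainder applied to Becker.
Totals: Halvorsen $2,225 + $16,540 = $18,765; Haddad $2,225 + $1,105 = $3,330; Becker $2,225 + $20,775 = $23,000; Petrov $2,225 + $17,515 = $19,740; Ibarra $2,225 + $8,335 = $10,560; Ferraro $2,225 + $975 = $3,200.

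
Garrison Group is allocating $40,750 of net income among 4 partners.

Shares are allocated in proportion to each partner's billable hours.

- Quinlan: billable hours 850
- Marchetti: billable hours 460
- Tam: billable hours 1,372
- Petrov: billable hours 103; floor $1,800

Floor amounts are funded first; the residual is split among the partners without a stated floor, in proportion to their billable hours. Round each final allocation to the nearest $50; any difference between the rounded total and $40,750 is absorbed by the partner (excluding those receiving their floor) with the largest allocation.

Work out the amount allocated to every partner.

Fund the minimums — Petrov $1,800. Remaining pool $38,950.
Remaining pool split over remaining billable hours 2,682: Quinlan 12,344.33 → $12,350; Marchetti 6,680.46 → $6,700; Tam 19,925.21 → $19,950.
Rounding difference −$50 applied to Tam → $19,900.

Quinlan: $12,350; Marchetti: $6,700; Tam: $19,900; Petrov: $1,800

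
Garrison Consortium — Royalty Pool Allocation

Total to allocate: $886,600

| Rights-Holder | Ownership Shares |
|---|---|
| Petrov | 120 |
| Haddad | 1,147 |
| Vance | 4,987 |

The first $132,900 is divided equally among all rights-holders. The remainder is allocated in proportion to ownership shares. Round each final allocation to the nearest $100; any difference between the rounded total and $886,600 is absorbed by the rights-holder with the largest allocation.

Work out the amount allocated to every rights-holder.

Equal tier: $132,900 ÷ 3 = $44,300 apiece.
Remainder $753,700 by ownership shares (total 6,254): Petrov 14,461.78 → $14,500; Haddad 138,230.56 → $138,200; Vance 601,007.66 → $601,000.
Totals: Petrov $44,300 + $14,500 = $58,800; Haddad $44,300 + $138,200 = $182,500; Vance $44,300 + $601,000 = $645,300.

Petrov: $58,800 · Haddad: $182,500 · Vance: $645,300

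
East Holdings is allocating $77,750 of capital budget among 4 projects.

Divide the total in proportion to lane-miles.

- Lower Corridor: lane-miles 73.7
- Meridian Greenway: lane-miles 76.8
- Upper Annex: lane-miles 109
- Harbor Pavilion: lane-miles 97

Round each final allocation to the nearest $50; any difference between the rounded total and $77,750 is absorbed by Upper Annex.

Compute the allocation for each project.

Lane-miles total: 356.5.
Raw shares: Lower Corridor 73.7/356.5 × $77,750 = 16,073.42; Meridian Greenway 76.8/356.5 × $77,750 = 16,749.51; Upper Annex 109/356.5 × $77,750 = 23,772.09; Harbor Pavilion 97/356.5 × $77,750 = 21,154.98.
At nearest $50: Lower Corridor $16,050; Meridian Greenway $16,750; Upper Annex $23,750; Harbor Pavilion $21,150. Sum = $77,700.
Difference $77,750 − $77,700 = +$50 applied to Upper Annex: Upper Annex becomes $23,800.

Lower Corridor: $16,050; Meridian Greenway: $16,750; Upper Annex: $23,800; Harbor Pavilion: $21,150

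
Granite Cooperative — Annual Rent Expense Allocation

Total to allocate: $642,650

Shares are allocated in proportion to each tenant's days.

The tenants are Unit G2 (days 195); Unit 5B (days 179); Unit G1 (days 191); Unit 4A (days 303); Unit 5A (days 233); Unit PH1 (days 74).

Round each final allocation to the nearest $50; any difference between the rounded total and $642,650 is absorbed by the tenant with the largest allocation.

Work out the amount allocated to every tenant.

Days total: 1,175.
Proportional shares: Unit G2 195/1,175 × $642,650 = 106,652.55; Unit 5B 179/1,175 × $642,650 = 97,901.57; Unit G1 191/1,175 × $642,650 = 104,464.81; Unit 4A 303/1,175 × $642,650 = 165,721.66; Unit 5A 233/1,175 × $642,650 = 127,436.13; Unit PH1 74/1,175 × $642,650 = 40,473.28.
After rounding ($50): Unit G2 $106,650; Unit 5B $97,900; Unit G1 $104,450; Unit 4A $165,700; Unit 5A $127,450; Unit PH1 $40,450. Sum = $642,600.
Difference $642,650 − $642,600 = +$50 applied to largest allocation (Unit 4A): Unit 4A becomes $165,750.

Unit G2: $106,650; Unit 5B: $97,900; Unit G1: $104,450; Unit 4A: $165,750; Unit 5A: $127,450; Unit PH1: $40,450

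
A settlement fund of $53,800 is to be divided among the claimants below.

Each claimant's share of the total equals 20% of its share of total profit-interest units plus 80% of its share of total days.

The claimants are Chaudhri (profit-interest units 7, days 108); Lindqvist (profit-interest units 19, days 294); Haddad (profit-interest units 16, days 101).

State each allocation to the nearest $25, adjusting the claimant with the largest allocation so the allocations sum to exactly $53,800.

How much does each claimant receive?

Profit-interest units total 42; days total 503.
Combined weights (20% profit-interest units + 80% days): Chaudhri 0.2051; Lindqvist 0.5581; Haddad 0.2368.
Unrounded shares: Chaudhri 11,034.53; Lindqvist 30,024.20; Haddad 12,741.27.
At nearest $25: Chaudhri $11,025; Lindqvist $30,025; Haddad $12,750. Sum = $53,800.
No rounding difference to absorb.

Chaudhri: $11,025; Lindqvist: $30,025; Haddad: $12,750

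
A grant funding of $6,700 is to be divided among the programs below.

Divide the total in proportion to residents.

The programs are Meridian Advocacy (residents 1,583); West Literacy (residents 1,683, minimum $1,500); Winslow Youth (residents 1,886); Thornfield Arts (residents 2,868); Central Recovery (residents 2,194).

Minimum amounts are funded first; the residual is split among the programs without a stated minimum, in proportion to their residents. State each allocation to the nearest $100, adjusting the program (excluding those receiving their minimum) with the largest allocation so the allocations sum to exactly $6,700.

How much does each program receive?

Meridian Advocacy: $1,000 | West Literacy: $1,500 | Winslow Youth: $1,100 | Thornfield Arts: $1,800 | Central Recovery: $1,300

Fund the minimums — West Literacy $1,500. Balance $5,200.
Balance split over remaining residents 8,531: Meridian Advocacy 964.90 → $1,000; Winslow Youth 1,149.60 → $1,100; Thornfield Arts 1,748.17 → $1,700; Central Recovery 1,337.33 → $1,300.
Rounding difference +$100 applied to Thornfield Arts → $1,800.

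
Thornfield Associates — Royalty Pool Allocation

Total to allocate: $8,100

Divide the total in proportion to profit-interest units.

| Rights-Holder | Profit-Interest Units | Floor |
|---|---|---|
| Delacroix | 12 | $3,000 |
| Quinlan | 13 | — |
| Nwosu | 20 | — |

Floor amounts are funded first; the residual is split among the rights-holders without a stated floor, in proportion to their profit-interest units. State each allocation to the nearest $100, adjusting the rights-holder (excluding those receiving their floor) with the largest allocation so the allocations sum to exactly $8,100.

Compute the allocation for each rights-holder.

Fund the minimums — Delacroix $3,000. Residual $5,100.
Residual split over remaining profit-interest units 33: Quinlan 2,009.09 → $2,000; Nwosu 3,090.91 → $3,100.

Delacroix: $3,000 · Quinlan: $2,000 · Nwosu: $3,100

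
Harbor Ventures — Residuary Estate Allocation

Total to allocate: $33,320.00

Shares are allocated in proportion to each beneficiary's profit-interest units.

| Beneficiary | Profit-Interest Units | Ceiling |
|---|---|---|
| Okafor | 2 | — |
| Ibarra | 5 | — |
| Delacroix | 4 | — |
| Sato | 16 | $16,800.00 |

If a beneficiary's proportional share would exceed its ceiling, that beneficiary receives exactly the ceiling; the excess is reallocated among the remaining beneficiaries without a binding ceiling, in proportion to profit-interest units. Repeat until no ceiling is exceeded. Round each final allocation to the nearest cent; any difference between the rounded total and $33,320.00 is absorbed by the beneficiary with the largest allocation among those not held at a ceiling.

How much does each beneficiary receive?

Okafor: $3,003.64; Ibarra: $7,509.09; Delacroix: $6,007.27; Sato: $16,800.00

Sum of profit-interest units: 27.
Proportional shares (ignoring caps): Okafor 2,468.1481; Ibarra 6,170.3704; Delacroix 4,936.2963; Sato 19,745.1852.
Capped: Sato ($16,800.00); balance $16,520.00 reallocated over remaining profit-interest units 11.
Remaining shares: Okafor 3,003.6364 → $3,003.64; Ibarra 7,509.0909 → $7,509.09; Delacroix 6,007.2727 → $6,007.27.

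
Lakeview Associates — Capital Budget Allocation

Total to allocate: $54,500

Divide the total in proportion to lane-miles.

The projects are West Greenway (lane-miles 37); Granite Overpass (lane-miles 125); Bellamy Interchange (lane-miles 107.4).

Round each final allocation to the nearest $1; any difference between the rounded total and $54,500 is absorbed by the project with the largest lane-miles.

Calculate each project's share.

Combined lane-miles = 37 + 125 + 107.4 = 269.4.
Raw shares: West Greenway 7,485.15; Granite Overpass 25,287.68; Bellamy Interchange 21,727.17.
After rounding ($1): West Greenway $7,485; Granite Overpass $25,288; Bellamy Interchange $21,727. Sum = $54,500.
Sum already equals the total — no adjustment.

West Greenway: $7,485 | Granite Overpass: $25,288 | Bellamy Interchange: $21,727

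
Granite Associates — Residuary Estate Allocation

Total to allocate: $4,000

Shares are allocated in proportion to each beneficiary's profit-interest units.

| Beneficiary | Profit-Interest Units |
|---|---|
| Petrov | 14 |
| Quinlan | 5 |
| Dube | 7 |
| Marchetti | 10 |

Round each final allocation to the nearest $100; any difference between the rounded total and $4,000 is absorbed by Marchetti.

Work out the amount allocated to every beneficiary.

Combined profit-interest units = 36.
Raw shares: Petrov 14/36 × $4,000 = 1,555.56; Quinlan 5/36 × $4,000 = 555.56; Dube 7/36 × $4,000 = 777.78; Marchetti 10/36 × $4,000 = 1,111.11.
After rounding ($100): Petrov $1,600; Quinlan $600; Dube $800; Marchetti $1,100. Sum = $4,100.
Difference $4,000 − $4,100 = −$100 applied to Marchetti: Marchetti becomes $1,000.

Petrov: $1,600 | Quinlan: $600 | Dube: $800 | Marchetti: $1,000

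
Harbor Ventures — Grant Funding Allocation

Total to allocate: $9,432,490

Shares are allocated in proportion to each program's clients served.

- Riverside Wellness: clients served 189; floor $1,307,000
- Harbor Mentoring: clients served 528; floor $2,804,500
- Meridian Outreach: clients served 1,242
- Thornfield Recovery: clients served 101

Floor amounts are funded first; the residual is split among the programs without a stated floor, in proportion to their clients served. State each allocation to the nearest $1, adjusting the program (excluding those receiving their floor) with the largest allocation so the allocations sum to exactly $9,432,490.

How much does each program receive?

Guaranteed amounts: Riverside Wellness $1,307,000; Harbor Mentoring $2,804,500. Residual $5,320,990.
Residual split over remaining clients served 1,343: Meridian Outreach 4,920,826.20 → $4,920,826; Thornfield Recovery 400,163.80 → $400,164.

Riverside Wellness: $1,307,000 | Harbor Mentoring: $2,804,500 | Meridian Outreach: $4,920,826 | Thornfield Recovery: $400,164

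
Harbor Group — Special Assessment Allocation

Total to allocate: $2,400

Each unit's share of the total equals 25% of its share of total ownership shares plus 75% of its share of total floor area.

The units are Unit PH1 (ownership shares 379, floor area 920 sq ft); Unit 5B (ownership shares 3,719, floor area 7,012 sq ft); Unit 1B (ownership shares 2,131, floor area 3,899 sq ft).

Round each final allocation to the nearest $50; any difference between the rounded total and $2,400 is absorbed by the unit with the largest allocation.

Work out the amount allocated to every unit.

Totals — ownership shares 6,229, floor area 11,831.
Blended shares (25% ownership shares + 75% floor area): Unit PH1 0.0735; Unit 5B 0.5938; Unit 1B 0.3327.
Raw shares: Unit PH1 176.48; Unit 5B 1,425.05; Unit 1B 798.47.
Rounded to nearest $50: Unit PH1 $200; Unit 5B $1,450; Unit 1B $800. Sum = $2,450.
Difference $2,400 − $2,450 = −$50 applied to largest allocation (Unit 5B): Unit 5B becomes $1,400.

Unit PH1: $200 | Unit 5B: $1,400 | Unit 1B: $800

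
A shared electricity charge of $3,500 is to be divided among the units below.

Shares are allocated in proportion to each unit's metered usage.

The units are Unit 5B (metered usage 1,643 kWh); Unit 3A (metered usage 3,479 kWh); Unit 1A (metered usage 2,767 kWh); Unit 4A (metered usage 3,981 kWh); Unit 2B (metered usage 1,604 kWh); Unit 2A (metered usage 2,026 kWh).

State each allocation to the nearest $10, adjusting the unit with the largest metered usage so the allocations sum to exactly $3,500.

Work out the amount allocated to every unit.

Total metered usage = 1,643 + 3,479 + 2,767 + 3,981 + 1,604 + 2,026 = 15,500.
Raw shares: Unit 5B 371.00; Unit 3A 785.58; Unit 1A 624.81; Unit 4A 898.94; Unit 2B 362.19; Unit 2A 457.48.
At nearest $10: Unit 5B $370; Unit 3A $790; Unit 1A $620; Unit 4A $900; Unit 2B $360; Unit 2A $460. Sum = $3,500.
Rounded total matches; no reconciliation needed.

Unit 5B: $370; Unit 3A: $790; Unit 1A: $620; Unit 4A: $900; Unit 2B: $360; Unit 2A: $460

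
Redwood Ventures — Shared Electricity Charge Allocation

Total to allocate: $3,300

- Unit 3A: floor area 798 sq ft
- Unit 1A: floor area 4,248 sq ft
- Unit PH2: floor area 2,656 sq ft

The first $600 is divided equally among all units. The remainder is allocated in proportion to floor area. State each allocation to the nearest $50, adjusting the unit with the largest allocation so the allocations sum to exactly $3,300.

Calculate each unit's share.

First tranche $600 split equally: $200 each.
Remainder $2,700 by floor area (total 7,702): Unit 3A 279.75 → $300; Unit 1A 1,489.17 → $1,500; Unit PH2 931.08 → $950.
Rounding difference −$50 on remainder applied to Unit 1A.
Totals: Unit 3A $200 + $300 = $500; Unit 1A $200 + $1,450 = $1,650; Unit PH2 $200 + $950 = $1,150.

Unit 3A: $500; Unit 1A: $1,650; Unit PH2: $1,150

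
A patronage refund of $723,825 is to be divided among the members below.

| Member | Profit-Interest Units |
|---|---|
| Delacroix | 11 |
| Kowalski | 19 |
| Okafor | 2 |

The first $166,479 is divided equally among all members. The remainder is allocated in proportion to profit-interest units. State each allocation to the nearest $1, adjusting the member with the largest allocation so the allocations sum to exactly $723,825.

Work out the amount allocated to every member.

First tranche $166,479 split equally: $55,493 each.
Remainder $557,346 by profit-interest units (total 32): Delacroix 191,587.69 → $191,588; Kowalski 330,924.19 → $330,924; Okafor 34,834.12 → $34,834.
Totals: Delacroix $55,493 + $191,588 = $247,081; Kowalski $55,493 + $330,924 = $386,417; Okafor $55,493 + $34,834 = $90,327.

Delacroix: $247,081 | Kowalski: $386,417 | Okafor: $90,327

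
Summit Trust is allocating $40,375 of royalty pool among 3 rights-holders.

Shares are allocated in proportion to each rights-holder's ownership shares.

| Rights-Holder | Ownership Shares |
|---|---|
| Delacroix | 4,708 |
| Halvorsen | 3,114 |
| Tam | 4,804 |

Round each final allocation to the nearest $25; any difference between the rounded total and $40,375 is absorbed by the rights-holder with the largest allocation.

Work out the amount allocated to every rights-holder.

Delacroix: $15,050 · Halvorsen: $9,950 · Tam: $15,375

Combined ownership shares = 12,626.
Unrounded shares: Delacroix 4,708/12,626 × $40,375 = 15,055.08; Halvorsen 3,114/12,626 × $40,375 = 9,957.84; Tam 4,804/12,626 × $40,375 = 15,362.07.
After rounding ($25): Delacroix $15,050; Halvorsen $9,950; Tam $15,350. Sum = $40,350.
Difference $40,375 − $40,350 = +$25 applied to largest allocation (Tam): Tam becomes $15,375.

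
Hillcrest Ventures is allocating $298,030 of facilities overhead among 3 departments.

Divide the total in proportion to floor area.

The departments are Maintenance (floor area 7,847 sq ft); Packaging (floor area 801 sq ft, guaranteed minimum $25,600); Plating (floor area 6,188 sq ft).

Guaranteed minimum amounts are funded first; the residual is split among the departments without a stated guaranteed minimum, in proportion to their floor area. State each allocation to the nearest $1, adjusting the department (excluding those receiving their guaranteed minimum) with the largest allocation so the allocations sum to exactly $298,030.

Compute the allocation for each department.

Maintenance: $152,316; Packaging: $25,600; Plating: $120,114

Minimums first: Packaging $25,600. Remaining pool $272,430.
Remaining pool split over remaining floor area 14,035: Maintenance 152,316.22 → $152,316; Plating 120,113.78 → $120,114.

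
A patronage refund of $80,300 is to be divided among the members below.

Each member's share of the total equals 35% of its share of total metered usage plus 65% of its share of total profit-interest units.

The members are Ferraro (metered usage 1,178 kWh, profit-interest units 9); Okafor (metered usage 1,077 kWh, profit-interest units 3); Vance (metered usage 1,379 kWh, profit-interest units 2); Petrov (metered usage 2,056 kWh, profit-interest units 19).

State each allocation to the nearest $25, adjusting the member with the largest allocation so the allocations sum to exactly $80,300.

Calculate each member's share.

Metered usage total 5,690; profit-interest units total 33.
Blended shares (35% metered usage + 65% profit-interest units): Ferraro 0.2497; Okafor 0.1253; Vance 0.1242; Petrov 0.5007.
Unrounded shares: Ferraro 20,053.57; Okafor 10,064.70; Vance 9,974.72; Petrov 40,207.01.
At nearest $25: Ferraro $20,050; Okafor $10,075; Vance $9,975; Petrov $40,200. Sum = $80,300.
Rounded total matches; no reconciliation needed.

Ferraro: $20,050; Okafor: $10,075; Vance: $9,975; Petrov: $40,200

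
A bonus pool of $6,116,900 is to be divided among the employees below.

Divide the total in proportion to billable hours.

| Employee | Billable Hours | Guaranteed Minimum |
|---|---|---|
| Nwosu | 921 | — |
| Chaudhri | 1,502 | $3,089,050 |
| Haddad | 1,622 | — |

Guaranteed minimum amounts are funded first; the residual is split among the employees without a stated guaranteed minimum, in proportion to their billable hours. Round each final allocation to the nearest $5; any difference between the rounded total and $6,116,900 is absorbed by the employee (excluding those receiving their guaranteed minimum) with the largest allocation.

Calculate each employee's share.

Nwosu: $1,096,600; Chaudhri: $3,089,050; Haddad: $1,931,250

Minimums first: Chaudhri $3,089,050. Residual $3,027,850.
Residual split over remaining billable hours 2,543: Nwosu 1,096,598.45 → $1,096,600; Haddad 1,931,251.55 → $1,931,250.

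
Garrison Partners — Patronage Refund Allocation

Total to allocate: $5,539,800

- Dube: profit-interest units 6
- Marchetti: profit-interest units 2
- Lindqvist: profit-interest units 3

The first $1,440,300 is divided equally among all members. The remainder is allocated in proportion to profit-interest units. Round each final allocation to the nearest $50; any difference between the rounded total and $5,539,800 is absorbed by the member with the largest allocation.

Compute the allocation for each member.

First tranche $1,440,300 split equally: $480,100 each.
Remainder $4,099,500 by profit-interest units (total 11): Dube 2,236,090.91 → $2,236,100; Marchetti 745,363.64 → $745,350; Lindqvist 1,118,045.45 → $1,118,050.
Totals: Dube $480,100 + $2,236,100 = $2,716,200; Marchetti $480,100 + $745,350 = $1,225,450; Lindqvist $480,100 + $1,118,050 = $1,598,150.

Dube: $2,716,200; Marchetti: $1,225,450; Lindqvist: $1,598,150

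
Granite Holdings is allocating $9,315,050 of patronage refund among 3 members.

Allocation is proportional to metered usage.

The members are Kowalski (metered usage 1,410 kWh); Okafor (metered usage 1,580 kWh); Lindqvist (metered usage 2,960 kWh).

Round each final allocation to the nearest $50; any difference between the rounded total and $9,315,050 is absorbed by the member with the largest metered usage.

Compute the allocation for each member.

Kowalski: $2,207,450 · Okafor: $2,473,600 · Lindqvist: $4,634,000

Metered usage total: 5,950.
Pro-rata amounts: Kowalski 1,410/5,950 × $9,315,050 = 2,207,432.02; Okafor 1,580/5,950 × $9,315,050 = 2,473,576.30; Lindqvist 2,960/5,950 × $9,315,050 = 4,634,041.68.
At nearest $50: Kowalski $2,207,450; Okafor $2,473,600; Lindqvist $4,634,050. Sum = $9,315,100.
Difference $9,315,050 − $9,315,100 = −$50 applied to largest metered usage (Lindqvist): Lindqvist becomes $4,634,000.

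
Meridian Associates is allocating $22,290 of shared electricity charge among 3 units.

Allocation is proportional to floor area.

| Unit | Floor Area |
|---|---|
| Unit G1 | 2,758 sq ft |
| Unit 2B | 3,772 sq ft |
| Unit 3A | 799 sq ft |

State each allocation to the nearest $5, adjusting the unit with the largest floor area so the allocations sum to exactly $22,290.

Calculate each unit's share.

Sum of floor area: 2,758 + 3,772 + 799 = 7,329.
Raw shares: Unit G1 8,388.02; Unit 2B 11,471.94; Unit 3A 2,430.03.
After rounding ($5): Unit G1 $8,390; Unit 2B $11,470; Unit 3A $2,430. Sum = $22,290.
Rounded total matches; no reconciliation needed.

Unit G1: $8,390 · Unit 2B: $11,470 · Unit 3A: $2,430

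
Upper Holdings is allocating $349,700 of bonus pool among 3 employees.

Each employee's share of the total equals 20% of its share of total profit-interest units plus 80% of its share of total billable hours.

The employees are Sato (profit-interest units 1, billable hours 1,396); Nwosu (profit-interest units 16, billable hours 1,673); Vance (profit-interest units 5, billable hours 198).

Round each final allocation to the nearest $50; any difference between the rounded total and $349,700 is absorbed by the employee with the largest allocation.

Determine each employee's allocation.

Profit-interest units total 22; billable hours total 3,267.
Combined weights (20% profit-interest units + 80% billable hours): Sato 0.3509; Nwosu 0.5551; Vance 0.0939.
Unrounded shares: Sato 122,721.47; Nwosu 194,127.92; Vance 32,850.61.
At nearest $50: Sato $122,700; Nwosu $194,150; Vance $32,850. Sum = $349,700.
Rounded total matches; no reconciliation needed.

Sato: $122,700 · Nwosu: $194,150 · Vance: $32,850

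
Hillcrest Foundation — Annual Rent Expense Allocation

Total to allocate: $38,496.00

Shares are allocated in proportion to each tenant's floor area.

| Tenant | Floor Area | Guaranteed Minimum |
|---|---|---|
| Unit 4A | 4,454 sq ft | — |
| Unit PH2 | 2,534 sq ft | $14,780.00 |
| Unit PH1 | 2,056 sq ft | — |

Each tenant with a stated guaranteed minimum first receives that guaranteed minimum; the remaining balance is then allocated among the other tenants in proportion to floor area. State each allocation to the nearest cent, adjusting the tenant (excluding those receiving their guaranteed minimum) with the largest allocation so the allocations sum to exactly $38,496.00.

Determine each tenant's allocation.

Unit 4A: $16,225.97 · Unit PH2: $14,780.00 · Unit PH1: $7,490.03

Guaranteed amounts: Unit PH2 $14,780.00. Remaining pool $23,716.00.
Remaining pool split over remaining floor area 6,510: Unit 4A 16,225.9699 → $16,225.97; Unit PH1 7,490.0301 → $7,490.03.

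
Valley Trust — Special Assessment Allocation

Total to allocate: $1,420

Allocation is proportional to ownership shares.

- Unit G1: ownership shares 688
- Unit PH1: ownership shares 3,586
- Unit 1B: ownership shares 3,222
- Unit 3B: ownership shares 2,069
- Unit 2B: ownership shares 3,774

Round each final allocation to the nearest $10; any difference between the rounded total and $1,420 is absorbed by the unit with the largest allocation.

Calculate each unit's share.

Unit G1: $70 | Unit PH1: $380 | Unit 1B: $340 | Unit 3B: $220 | Unit 2B: $410

Total ownership shares = 13,339.
Raw shares: Unit G1 688/13,339 × $1,420 = 73.24; Unit PH1 3,586/13,339 × $1,420 = 381.75; Unit 1B 3,222/13,339 × $1,420 = 343.00; Unit 3B 2,069/13,339 × $1,420 = 220.25; Unit 2B 3,774/13,339 × $1,420 = 401.76.
After rounding ($10): Unit G1 $70; Unit PH1 $380; Unit 1B $340; Unit 3B $220; Unit 2B $400. Sum = $1,410.
Difference $1,420 − $1,410 = +$10 applied to largest allocation (Unit 2B): Unit 2B becomes $410.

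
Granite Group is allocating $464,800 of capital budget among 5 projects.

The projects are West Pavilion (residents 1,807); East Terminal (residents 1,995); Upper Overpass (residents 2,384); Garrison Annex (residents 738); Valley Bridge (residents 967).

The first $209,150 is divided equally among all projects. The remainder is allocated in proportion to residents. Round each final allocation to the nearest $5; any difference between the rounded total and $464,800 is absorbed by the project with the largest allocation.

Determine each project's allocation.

First tranche $209,150 split equally: $41,830 each.
Remainder $255,650 by residents (total 7,891): West Pavilion 58,542.59 → $58,545; East Terminal 64,633.35 → $64,635; Upper Overpass 77,236.04 → $77,235; Garrison Annex 23,909.48 → $23,910; Valley Bridge 31,328.55 → $31,330.
Rounding difference −$5 on remainder applied to Upper Overpass.
Totals: West Pavilion $41,830 + $58,545 = $100,375; East Terminal $41,830 + $64,635 = $106,465; Upper Overpass $41,830 + $77,230 = $119,060; Garrison Annex $41,830 + $23,910 = $65,740; Valley Bridge $41,830 + $31,330 = $73,160.

West Pavilion: $100,375 | East Terminal: $106,465 | Upper Overpass: $119,060 | Garrison Annex: $65,740 | Valley Bridge: $73,160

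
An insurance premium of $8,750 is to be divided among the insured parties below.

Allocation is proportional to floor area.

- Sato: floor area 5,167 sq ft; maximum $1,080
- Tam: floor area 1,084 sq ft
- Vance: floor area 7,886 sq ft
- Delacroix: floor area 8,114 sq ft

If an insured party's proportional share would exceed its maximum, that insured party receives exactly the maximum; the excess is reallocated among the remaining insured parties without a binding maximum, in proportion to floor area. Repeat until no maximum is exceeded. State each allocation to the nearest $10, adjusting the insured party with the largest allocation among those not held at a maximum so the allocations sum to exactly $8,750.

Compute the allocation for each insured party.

Combined floor area = 22,251.
Unconstrained shares: Sato 2,031.87; Tam 426.27; Vance 3,101.10; Delacroix 3,190.76.
Cap binds for Sato ($1,080); residual $7,670 reallocated over remaining floor area 17,084.
Shares after redistribution: Tam 486.67 → $490; Vance 3,540.48 → $3,540; Delacroix 3,642.85 → $3,640.

Sato: $1,080; Tam: $490; Vance: $3,540; Delacroix: $3,640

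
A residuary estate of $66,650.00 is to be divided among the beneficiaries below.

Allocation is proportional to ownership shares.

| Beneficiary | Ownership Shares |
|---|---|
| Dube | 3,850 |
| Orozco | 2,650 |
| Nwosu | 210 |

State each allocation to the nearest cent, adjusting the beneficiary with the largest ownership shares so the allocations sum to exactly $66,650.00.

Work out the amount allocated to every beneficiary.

Dube: $38,241.80 | Orozco: $26,322.28 | Nwosu: $2,085.92

Sum of ownership shares: 3,850 + 2,650 + 210 = 6,710.
Raw shares: Dube 38,241.8033; Orozco 26,322.2802; Nwosu 2,085.9165.
At nearest cent: Dube $38,241.80; Orozco $26,322.28; Nwosu $2,085.92. Sum = $66,650.00.
Rounded total matches; no reconciliation needed.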